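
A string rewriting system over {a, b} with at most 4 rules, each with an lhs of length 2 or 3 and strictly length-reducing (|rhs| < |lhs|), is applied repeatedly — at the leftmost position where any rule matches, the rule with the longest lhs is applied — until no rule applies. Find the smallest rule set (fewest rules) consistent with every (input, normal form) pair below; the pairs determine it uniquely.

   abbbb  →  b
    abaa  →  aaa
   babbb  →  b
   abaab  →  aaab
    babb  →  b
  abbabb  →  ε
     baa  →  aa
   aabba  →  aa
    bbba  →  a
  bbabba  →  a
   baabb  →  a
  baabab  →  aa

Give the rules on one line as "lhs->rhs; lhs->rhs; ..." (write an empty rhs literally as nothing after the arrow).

abb->; ba->a; bab->; bb->b

  | abbbb => bb => b
  | abaa => aaa
  | babbb => bb => b
  | abaab => aaab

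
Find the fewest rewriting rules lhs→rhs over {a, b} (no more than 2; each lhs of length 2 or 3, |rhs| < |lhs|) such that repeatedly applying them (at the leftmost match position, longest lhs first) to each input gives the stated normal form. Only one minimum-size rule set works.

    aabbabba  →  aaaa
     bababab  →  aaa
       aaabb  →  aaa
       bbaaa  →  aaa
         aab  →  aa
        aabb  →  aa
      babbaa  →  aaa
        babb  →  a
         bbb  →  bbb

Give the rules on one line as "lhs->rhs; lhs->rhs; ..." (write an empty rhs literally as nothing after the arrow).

ab->a; ba->a

  | aabbabba => aababba => aaabba => aaaba => aaaa
  | bababab => ababab => aabab => aaab => aaa
  | aaabb => aaab => aaa
  | bbaaa => baaa => aaa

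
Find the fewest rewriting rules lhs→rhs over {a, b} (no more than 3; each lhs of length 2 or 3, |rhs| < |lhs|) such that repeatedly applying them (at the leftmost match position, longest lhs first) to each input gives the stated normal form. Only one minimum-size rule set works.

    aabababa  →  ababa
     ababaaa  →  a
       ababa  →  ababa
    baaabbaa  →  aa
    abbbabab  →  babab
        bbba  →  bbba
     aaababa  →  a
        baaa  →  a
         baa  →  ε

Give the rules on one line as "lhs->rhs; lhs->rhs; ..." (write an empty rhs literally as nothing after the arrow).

aab->; abb->; baa->

  | aabababa => ababa
  | ababaaa => abaa => a
  | ababa
  | baaabbaa => abbaa => aa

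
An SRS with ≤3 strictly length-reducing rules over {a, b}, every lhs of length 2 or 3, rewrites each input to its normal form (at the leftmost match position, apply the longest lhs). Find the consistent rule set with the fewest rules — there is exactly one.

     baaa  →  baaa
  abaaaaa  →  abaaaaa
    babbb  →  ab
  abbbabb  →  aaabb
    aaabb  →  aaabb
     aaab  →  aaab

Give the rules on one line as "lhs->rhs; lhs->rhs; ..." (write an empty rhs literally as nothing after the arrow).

  | baaa
  | abaaaaa
  | babbb => bbbb => ab
  | abbbabb => aaabb

bab->bb; bbb->a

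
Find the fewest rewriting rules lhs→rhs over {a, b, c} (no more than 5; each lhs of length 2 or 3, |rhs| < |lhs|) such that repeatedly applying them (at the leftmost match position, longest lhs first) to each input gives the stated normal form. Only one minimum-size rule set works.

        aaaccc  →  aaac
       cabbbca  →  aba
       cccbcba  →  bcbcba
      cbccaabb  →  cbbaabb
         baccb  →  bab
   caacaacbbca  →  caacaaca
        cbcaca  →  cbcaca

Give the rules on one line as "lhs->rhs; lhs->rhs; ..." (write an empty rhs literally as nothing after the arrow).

acc->a; bbc->; cab->ab; cc->b

  | aaaccc => aaac
  | cabbbca => abbbca => aba
  | cccbcba => bcbcba
  | cbccaabb => cbbaabb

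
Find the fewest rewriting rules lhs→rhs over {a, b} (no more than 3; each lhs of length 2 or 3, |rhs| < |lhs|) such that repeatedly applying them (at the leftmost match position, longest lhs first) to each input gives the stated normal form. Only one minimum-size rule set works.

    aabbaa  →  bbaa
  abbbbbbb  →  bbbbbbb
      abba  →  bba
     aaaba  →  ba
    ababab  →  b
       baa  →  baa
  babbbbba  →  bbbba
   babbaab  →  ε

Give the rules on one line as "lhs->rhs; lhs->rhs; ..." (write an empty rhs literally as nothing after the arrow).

ab->b; bab->

  | aabbaa => abbaa => bbaa
  | abbbbbbb => bbbbbbb
  | abba => bba
  | aaaba => aaba => aba => ba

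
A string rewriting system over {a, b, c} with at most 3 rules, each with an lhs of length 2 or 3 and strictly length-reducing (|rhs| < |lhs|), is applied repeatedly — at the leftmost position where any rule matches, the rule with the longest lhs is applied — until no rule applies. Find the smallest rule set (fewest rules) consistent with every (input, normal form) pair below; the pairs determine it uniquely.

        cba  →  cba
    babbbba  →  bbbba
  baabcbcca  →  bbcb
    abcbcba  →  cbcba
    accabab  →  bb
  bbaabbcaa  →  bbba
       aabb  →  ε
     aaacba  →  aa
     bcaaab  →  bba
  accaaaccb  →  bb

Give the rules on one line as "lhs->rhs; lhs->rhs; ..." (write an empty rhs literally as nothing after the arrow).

ab->; ac->; ca->b

  | cba
  | babbbba => bbbba
  | baabcbcca => bacbcca => bbcca => bbcb
  | abcbcba => cbcba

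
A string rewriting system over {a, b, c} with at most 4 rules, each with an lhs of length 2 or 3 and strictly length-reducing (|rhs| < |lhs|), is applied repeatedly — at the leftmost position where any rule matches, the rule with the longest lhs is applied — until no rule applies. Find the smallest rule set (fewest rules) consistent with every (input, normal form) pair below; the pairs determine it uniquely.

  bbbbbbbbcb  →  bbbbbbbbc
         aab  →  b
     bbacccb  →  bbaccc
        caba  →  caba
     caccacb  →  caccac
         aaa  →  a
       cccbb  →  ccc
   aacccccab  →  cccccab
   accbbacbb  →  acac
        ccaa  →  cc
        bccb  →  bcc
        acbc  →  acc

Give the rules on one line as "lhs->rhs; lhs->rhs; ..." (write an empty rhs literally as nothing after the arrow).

aa->; cb->c; cba->a

  | bbbbbbbbcb => bbbbbbbbc
  | aab => b
  | bbacccb => bbaccc
  | caba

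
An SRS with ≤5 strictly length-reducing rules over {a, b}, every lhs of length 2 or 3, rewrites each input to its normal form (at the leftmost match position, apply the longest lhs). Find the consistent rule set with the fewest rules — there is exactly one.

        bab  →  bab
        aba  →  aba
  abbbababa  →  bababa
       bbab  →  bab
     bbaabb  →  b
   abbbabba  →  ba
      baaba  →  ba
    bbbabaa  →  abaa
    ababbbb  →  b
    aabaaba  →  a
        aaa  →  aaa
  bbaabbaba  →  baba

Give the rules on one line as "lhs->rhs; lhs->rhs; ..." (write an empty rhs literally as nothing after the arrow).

aab->; abb->; bb->b; bbb->

  | bab
  | aba
  | abbbababa => bababa
  | bbab => bab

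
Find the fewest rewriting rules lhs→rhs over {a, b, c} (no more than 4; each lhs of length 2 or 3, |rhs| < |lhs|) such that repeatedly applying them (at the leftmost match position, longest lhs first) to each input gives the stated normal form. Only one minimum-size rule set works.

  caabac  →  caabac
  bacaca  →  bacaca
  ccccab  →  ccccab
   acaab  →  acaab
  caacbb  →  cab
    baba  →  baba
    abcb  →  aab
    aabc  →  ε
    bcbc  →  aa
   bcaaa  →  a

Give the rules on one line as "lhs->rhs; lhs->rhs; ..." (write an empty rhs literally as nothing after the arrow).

  | caabac
  | bacaca
  | ccccab
  | acaab

aaa->; acb->; bc->a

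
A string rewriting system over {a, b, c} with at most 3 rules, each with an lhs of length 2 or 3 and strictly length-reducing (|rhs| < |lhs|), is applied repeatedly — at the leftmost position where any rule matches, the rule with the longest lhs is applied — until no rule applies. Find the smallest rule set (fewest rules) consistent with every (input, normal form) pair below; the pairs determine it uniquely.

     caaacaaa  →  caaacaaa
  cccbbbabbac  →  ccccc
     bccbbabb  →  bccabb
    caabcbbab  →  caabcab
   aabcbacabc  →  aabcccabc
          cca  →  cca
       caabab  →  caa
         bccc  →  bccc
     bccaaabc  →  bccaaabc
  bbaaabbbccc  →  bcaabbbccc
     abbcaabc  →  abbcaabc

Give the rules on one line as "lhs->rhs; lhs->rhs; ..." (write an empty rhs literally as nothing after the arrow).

ba->c; bab->; cbb->c

  | caaacaaa
  | cccbbbabbac => cccbabbac => cccbac => ccccc
  | bccbbabb => bccabb
  | caabcbbab => caabcab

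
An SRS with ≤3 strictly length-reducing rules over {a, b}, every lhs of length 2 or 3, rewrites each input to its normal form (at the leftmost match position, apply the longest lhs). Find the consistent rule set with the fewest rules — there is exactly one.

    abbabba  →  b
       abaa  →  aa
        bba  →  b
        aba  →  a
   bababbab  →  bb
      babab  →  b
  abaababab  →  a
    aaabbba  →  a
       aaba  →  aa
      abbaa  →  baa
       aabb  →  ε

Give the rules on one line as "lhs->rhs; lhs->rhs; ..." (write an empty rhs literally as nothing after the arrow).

ab->; bba->b

  | abbabba => babba => bba => b
  | abaa => aa
  | bba => b
  | aba => a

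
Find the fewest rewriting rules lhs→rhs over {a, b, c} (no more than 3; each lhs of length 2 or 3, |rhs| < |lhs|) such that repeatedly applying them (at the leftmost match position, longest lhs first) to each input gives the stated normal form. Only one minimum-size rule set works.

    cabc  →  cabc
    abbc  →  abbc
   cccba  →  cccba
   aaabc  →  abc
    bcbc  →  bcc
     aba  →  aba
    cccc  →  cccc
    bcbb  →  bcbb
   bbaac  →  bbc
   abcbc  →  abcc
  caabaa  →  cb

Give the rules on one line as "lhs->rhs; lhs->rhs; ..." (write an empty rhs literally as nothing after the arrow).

  | cabc
  | abbc
  | cccba
  | aaabc => abc

aa->; cbc->cc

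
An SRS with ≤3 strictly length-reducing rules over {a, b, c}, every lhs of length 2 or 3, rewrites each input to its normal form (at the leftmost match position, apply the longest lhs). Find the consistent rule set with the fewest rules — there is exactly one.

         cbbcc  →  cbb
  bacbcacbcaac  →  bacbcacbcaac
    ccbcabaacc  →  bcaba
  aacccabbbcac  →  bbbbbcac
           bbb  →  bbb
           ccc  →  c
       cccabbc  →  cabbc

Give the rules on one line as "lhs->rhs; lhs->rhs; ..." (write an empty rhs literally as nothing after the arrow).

  | cbbcc => cbb
  | bacbcacbcaac
  | ccbcabaacc => bcabaacc => bcaba
  | aacccabbbcac => acabbbcac => bbbbbcac

aca->bb; acc->; cc->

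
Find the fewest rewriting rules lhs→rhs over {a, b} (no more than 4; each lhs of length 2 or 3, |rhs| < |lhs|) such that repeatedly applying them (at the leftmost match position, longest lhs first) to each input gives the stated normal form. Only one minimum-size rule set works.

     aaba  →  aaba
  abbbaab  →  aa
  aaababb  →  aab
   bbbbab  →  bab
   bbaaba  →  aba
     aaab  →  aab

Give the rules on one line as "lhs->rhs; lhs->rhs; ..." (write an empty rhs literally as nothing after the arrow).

aaa->aa; abb->aa; baa->ab; bbb->

  | aaba
  | abbbaab => aabaab => aaabb => aabb => aaa => aa
  | aaababb => aababb => aabaa => aaab => aab
  | bbbbab => bab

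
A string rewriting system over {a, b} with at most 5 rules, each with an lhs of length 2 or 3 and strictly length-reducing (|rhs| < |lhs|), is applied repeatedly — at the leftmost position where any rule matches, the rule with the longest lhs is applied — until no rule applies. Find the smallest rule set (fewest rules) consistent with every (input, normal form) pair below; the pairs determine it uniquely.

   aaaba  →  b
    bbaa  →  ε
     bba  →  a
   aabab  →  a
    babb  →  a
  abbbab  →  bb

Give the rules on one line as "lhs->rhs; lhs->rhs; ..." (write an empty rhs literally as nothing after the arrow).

  | aaaba => aba => b
  | bbaa => baa => aa => ε
  | bba => ba => a
  | aabab => bab => ab => a

aa->; ab->a; aba->b; ba->a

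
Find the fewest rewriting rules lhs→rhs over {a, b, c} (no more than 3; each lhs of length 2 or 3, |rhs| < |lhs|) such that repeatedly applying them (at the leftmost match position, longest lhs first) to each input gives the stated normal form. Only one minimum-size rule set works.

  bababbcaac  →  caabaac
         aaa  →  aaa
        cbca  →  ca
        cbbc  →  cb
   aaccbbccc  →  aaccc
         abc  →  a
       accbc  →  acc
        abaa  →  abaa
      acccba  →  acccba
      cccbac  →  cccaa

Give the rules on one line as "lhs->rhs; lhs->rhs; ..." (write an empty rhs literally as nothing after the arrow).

bab->ca; bac->aa; bc->

  | bababbcaac => caabbcaac => caabaac
  | aaa
  | cbca => ca
  | cbbc => cb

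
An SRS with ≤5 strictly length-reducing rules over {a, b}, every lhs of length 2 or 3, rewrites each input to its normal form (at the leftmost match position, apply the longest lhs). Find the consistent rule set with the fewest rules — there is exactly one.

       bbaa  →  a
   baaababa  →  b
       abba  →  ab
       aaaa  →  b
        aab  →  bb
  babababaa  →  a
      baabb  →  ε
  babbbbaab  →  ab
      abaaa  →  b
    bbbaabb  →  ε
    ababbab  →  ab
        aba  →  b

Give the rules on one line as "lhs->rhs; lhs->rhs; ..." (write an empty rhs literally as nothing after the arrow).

aa->b; ba->a; bba->b; bbb->

  | bbaa => ba => a
  | baaababa => aaababa => bababa => ababa => aaba => bba => b
  | abba => ab
  | aaaa => baa => aa => b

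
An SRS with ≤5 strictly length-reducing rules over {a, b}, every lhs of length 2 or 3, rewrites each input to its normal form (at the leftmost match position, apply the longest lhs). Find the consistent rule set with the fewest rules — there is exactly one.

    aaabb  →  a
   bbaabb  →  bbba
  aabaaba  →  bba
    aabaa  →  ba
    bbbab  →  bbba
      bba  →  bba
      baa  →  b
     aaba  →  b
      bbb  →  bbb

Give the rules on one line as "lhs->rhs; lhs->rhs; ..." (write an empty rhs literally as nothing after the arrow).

  | aaabb => abb => ab => a
  | bbaabb => bbbab => bbba
  | aabaaba => baaaba => baba => bba
  | aabaa => baaa => ba

aa->; aab->ba; ab->a; aba->ba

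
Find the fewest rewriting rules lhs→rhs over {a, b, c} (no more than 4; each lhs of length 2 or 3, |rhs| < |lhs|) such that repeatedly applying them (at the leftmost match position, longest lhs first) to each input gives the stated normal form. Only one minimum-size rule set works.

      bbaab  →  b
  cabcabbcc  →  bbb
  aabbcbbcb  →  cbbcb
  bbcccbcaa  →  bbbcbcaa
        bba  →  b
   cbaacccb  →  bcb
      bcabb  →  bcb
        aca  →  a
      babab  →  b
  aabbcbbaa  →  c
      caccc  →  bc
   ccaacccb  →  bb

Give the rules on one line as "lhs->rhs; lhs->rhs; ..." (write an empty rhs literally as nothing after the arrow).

  | bbaab => bab => b
  | cabcabbcc => ccabbcc => babbcc => bbcc => bbb
  | aabbcbbcb => abcbbcb => cbbcb
  | bbcccbcaa => bbbcbcaa

ab->; ac->; ba->; cc->b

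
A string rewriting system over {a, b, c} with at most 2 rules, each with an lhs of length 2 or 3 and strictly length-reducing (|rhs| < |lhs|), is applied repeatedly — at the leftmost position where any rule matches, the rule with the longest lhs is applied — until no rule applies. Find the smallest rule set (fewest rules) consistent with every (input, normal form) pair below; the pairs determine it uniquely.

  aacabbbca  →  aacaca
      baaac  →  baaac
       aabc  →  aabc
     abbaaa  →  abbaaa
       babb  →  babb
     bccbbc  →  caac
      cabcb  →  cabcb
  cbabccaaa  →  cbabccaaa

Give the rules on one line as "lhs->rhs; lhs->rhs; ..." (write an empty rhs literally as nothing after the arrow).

bca->ca; cbb->aa

  | aacabbbca => aacabbca => aacabca => aacaca
  | baaac
  | aabc
  | abbaaa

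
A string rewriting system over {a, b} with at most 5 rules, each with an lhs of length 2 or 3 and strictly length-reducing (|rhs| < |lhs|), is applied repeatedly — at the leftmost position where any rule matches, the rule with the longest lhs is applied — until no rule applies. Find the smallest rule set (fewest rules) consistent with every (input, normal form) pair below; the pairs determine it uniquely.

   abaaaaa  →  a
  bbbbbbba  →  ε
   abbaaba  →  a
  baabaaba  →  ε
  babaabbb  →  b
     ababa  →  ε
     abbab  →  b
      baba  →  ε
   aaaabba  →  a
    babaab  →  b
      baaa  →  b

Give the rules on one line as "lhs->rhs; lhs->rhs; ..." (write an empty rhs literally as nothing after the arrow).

aa->b; ab->b; ba->; bb->

  | abaaaaa => baaaaa => aaaa => baa => a
  | bbbbbbba => bbbbba => bbba => ba => ε
  | abbaaba => bbaaba => aaba => bba => a
  | baabaaba => abaaba => baaba => aba => ba => ε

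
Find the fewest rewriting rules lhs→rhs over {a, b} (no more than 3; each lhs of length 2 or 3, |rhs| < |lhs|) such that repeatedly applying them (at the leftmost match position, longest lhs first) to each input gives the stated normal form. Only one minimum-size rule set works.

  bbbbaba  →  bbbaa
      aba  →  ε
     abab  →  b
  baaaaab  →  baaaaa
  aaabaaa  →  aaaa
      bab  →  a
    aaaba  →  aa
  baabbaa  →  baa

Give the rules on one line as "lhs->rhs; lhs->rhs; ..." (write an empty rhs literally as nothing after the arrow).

  | bbbbaba => bbbaa
  | aba => ε
  | abab => b
  | baaaaab => baaaaa

ab->a; aba->; bab->a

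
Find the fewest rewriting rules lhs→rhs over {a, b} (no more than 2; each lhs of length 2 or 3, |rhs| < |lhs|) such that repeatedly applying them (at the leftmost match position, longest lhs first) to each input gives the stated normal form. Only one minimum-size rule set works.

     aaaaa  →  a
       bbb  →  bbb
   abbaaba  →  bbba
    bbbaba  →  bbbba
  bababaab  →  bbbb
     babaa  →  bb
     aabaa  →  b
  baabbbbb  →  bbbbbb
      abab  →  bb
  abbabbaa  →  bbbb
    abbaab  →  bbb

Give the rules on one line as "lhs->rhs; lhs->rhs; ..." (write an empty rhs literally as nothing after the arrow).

aa->; ab->b

  | aaaaa => aaa => a
  | bbb
  | abbaaba => bbaaba => bbba
  | bbbaba => bbbba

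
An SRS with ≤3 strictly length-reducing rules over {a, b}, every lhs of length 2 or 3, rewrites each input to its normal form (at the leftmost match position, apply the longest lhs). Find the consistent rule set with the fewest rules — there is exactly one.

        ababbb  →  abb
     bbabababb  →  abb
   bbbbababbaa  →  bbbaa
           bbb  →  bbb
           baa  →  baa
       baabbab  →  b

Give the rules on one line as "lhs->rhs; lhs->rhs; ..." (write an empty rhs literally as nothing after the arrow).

  | ababbb => abb
  | bbabababb => bababb => abb
  | bbbbababbaa => bbbabbaa => bbbaa
  | bbb

aab->; bab->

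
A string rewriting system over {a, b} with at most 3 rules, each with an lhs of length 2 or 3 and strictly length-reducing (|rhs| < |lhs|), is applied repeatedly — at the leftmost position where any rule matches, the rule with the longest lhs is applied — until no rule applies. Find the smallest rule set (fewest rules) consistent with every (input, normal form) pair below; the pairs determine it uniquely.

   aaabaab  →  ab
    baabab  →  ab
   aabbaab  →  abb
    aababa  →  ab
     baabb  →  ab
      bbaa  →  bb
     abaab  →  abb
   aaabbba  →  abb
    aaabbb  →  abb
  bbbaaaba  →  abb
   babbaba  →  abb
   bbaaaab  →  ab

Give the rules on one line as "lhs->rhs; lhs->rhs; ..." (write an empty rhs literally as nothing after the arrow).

aa->b; ba->b; bbb->ab

  | aaabaab => babaab => bbaab => bbab => bbb => ab
  | baabab => babab => bbab => bbb => ab
  | aabbaab => bbbaab => abaab => abab => abb
  | aababa => bbaba => bbba => aba => ab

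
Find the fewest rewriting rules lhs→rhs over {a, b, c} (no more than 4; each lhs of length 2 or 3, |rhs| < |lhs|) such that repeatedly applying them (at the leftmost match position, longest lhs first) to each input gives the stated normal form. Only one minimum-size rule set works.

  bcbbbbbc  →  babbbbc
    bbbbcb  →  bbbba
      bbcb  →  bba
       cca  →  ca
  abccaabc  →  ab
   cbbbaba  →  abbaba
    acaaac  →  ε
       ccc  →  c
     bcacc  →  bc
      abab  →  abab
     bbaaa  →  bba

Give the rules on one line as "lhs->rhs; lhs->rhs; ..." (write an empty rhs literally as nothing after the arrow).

aa->; ac->; cb->a; cc->c

  | bcbbbbbc => babbbbc
  | bbbbcb => bbbba
  | bbcb => bba
  | cca => ca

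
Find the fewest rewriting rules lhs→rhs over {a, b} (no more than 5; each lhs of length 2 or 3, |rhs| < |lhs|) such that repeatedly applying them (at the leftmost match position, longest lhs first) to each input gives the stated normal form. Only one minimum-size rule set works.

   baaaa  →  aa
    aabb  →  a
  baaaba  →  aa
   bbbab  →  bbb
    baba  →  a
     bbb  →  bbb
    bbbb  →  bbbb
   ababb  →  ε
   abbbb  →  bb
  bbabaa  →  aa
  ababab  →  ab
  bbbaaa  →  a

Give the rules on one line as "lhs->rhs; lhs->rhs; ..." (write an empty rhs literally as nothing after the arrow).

  | baaaa => aaaa => aa
  | aabb => a
  | baaaba => aaaba => aba => aa
  | bbbab => bbb

aaa->a; abb->; ba->a; bab->b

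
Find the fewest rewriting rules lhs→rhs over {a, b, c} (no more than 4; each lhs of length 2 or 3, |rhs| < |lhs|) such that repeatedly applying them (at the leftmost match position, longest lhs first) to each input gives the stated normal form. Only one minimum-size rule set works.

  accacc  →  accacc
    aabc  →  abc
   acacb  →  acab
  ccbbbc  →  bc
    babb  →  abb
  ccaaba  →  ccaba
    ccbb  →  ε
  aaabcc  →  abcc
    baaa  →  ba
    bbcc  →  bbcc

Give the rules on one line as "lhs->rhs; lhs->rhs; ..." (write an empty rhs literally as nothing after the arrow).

aa->a; acb->ab; bab->ab; cb->

  | accacc
  | aabc => abc
  | acacb => acab
  | ccbbbc => cbbc => bc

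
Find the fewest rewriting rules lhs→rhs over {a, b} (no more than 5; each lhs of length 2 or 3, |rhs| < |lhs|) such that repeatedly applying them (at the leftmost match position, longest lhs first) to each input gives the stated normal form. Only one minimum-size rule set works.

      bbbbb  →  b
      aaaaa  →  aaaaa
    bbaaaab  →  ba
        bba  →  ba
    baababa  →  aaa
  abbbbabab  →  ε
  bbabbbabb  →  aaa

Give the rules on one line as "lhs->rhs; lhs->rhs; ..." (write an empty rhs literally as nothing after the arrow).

aab->ba; baa->; bab->aa; bb->b

  | bbbbb => bbbb => bbb => bb => b
  | aaaaa
  | bbaaaab => baaaab => aab => ba
  | bba => ba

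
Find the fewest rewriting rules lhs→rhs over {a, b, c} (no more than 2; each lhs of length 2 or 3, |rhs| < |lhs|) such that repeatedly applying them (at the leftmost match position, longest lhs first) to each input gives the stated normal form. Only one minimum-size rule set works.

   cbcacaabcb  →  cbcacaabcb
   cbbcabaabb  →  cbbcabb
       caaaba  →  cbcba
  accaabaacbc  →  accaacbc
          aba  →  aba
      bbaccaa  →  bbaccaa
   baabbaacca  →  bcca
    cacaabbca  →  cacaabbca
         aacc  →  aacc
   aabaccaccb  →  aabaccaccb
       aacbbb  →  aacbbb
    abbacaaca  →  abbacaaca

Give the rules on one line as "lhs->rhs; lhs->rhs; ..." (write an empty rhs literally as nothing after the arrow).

  | cbcacaabcb
  | cbbcabaabb => cbbcabb
  | caaaba => cbcba
  | accaabaacbc => accaacbc

aaa->bc; baa->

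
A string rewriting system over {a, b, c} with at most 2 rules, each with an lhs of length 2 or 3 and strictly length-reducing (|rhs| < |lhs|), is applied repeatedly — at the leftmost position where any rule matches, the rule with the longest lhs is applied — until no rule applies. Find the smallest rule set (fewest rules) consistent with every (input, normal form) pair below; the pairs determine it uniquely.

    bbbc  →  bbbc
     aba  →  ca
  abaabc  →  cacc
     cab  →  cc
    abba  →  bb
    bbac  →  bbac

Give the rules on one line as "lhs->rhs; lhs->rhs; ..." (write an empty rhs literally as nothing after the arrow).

ab->c; cba->bb

  | bbbc
  | aba => ca
  | abaabc => caabc => cacc
  | cab => cc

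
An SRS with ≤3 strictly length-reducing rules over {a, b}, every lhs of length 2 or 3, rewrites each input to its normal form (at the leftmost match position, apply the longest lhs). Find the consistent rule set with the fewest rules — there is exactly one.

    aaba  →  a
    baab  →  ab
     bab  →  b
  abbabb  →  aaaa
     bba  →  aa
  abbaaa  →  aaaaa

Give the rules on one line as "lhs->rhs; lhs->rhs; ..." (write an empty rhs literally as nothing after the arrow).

  | aaba => a
  | baab => ab
  | bab => b
  | abbabb => aaabb => aaaa

aba->; ba->; bb->a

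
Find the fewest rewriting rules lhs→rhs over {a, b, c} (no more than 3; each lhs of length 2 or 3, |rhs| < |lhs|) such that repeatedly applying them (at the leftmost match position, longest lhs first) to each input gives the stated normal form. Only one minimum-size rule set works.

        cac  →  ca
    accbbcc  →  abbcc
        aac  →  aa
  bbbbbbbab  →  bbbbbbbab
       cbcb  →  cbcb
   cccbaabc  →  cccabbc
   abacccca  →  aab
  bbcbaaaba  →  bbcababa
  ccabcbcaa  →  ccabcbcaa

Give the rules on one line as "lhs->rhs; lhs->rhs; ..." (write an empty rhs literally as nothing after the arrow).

  | cac => ca
  | accbbcc => acbbcc => abbcc
  | aac => aa
  | bbbbbbbab

ac->a; baa->ab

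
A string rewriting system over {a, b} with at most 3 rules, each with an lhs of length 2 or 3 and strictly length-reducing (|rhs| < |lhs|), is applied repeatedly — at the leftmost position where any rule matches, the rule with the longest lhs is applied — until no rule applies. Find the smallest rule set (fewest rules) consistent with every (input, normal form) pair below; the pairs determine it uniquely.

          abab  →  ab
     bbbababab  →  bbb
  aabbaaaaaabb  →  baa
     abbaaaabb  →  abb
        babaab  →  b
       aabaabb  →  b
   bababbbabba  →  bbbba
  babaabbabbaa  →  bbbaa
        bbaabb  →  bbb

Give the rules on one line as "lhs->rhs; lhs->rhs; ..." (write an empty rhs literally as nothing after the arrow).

aab->; bab->b

  | abab => ab
  | bbbababab => bbbabab => bbbab => bbb
  | aabbaaaaaabb => baaaaaabb => baaaab => baa
  | abbaaaabb => abbaab => abb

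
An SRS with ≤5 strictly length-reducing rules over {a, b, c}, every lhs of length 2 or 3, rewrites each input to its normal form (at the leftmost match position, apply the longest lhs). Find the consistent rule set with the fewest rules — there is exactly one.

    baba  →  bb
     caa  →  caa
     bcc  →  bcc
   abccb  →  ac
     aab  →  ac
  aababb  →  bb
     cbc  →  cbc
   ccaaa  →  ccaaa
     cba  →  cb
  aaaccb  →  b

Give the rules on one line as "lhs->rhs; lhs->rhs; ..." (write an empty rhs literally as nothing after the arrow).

  | baba => bba => bb
  | caa
  | bcc
  | abccb => cccb => aab => ac

ab->c; acc->ba; ba->b; ccc->aa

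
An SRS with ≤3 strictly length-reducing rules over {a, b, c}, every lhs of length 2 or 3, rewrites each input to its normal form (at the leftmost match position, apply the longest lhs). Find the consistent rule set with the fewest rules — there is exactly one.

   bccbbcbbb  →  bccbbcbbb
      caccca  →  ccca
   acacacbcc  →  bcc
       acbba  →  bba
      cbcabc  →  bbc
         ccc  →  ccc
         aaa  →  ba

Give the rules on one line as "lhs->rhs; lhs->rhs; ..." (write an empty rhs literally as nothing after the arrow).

  | bccbbcbbb
  | caccca => ccca
  | acacacbcc => acacbcc => acbcc => bcc
  | acbba => bba

aa->b; ac->; cbc->a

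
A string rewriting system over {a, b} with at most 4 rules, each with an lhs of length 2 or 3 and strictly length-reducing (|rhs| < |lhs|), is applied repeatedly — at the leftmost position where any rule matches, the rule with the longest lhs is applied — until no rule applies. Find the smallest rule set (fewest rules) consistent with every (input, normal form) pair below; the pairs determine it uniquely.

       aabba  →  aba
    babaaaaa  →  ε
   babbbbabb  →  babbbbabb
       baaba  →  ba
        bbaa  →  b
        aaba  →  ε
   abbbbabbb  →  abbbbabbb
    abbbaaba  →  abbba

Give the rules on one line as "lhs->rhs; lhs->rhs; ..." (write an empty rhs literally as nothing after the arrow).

aa->; aab->a; baa->

  | aabba => aba
  | babaaaaa => baaaa => aa => ε
  | babbbbabb
  | baaba => ba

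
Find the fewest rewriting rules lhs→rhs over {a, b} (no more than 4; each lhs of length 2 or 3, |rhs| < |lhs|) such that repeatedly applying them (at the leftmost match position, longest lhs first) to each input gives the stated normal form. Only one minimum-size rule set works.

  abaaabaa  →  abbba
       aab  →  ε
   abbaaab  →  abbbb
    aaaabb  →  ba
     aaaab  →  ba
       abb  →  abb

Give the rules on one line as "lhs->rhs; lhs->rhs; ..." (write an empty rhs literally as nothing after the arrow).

aa->a; aaa->b; aab->; bab->ba

  | abaaabaa => abbbaa => abbba
  | aab => ε
  | abbaaab => abbbb
  | aaaabb => babb => bab => ba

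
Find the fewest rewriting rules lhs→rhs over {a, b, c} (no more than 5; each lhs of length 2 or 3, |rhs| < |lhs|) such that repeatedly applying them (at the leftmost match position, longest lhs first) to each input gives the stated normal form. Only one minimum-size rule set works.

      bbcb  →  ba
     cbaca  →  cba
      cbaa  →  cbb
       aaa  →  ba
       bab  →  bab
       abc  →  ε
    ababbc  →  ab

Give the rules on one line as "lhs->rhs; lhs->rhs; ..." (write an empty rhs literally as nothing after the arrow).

aa->b; ac->; bc->c; bcb->a

  | bbcb => ba
  | cbaca => cba
  | cbaa => cbb
  | aaa => ba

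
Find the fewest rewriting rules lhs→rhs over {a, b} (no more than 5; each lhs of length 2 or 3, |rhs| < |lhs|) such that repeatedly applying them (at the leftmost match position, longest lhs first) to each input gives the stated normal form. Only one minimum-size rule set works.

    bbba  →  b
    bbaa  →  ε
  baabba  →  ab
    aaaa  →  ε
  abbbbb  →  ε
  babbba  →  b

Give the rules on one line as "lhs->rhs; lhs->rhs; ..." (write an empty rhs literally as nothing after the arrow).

  | bbba => aaa => b
  | bbaa => ba => ε
  | baabba => abba => ab
  | aaaa => ba => ε

aa->; aaa->b; ba->; bbb->aa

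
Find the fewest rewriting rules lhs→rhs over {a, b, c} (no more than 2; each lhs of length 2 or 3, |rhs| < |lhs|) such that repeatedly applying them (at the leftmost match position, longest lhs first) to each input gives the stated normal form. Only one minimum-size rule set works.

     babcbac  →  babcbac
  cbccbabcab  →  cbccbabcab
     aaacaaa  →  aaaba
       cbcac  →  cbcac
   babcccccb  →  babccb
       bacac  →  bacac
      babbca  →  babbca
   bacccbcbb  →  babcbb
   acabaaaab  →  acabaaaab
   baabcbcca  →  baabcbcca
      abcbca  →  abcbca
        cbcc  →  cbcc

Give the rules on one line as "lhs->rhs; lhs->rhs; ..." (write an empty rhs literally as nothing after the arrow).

caa->b; ccc->

  | babcbac
  | cbccbabcab
  | aaacaaa => aaaba
  | cbcac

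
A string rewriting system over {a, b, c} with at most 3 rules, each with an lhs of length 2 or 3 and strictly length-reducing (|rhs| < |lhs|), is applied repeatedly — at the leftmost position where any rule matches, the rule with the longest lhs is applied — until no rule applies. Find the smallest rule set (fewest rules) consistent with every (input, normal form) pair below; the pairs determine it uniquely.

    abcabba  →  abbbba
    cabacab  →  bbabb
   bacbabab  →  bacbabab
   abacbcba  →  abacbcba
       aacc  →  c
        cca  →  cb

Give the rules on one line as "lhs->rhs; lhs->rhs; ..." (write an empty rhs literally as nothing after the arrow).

aac->; ca->b

  | abcabba => abbbba
  | cabacab => bbacab => bbabb
  | bacbabab
  | abacbcba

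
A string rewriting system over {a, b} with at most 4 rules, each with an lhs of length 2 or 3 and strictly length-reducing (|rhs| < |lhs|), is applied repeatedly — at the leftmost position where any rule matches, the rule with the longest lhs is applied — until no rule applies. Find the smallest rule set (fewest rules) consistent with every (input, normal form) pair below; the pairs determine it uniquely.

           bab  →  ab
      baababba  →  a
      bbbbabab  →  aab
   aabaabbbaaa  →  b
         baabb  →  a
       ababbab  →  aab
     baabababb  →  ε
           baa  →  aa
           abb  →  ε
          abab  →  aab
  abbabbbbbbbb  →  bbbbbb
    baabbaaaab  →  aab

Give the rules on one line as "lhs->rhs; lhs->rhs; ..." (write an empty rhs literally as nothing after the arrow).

  | bab => ab
  | baababba => aababba => aaabba => bbba => bba => ba => a
  | bbbbabab => bbbabab => bbabab => babab => abab => aab
  | aabaabbbaaa => aaaabbbaaa => babbbaaa => abbbaaa => baaa => aaa => b

aaa->b; abb->; ba->a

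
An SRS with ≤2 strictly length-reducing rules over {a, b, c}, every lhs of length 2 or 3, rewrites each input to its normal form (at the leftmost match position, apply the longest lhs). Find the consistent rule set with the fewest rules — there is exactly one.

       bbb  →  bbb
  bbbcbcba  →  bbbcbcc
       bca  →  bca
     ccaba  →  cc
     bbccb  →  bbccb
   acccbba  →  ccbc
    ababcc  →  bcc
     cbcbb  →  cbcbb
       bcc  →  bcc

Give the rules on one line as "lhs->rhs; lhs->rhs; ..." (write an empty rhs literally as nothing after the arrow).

ac->; ba->c

  | bbb
  | bbbcbcba => bbbcbcc
  | bca
  | ccaba => ccac => cc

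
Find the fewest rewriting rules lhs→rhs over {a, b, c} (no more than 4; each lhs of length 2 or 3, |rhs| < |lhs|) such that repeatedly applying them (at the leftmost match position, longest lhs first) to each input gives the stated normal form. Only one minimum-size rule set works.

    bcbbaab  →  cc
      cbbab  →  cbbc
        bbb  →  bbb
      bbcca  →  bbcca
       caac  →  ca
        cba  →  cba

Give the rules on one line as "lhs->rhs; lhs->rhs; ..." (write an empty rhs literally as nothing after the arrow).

  | bcbbaab => cabaab => ccaab => ccac => cc
  | cbbab => cbbc
  | bbb
  | bbcca

ab->c; ac->; bcb->ca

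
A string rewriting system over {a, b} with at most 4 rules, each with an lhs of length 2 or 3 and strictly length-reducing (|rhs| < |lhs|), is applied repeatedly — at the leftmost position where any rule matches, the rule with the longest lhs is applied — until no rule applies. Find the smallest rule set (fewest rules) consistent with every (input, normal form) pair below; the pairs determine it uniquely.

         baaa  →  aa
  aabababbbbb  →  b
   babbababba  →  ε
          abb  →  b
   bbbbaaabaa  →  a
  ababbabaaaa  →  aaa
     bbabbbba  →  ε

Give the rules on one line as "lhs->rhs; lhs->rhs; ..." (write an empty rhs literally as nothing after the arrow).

ab->b; ba->; bb->b

  | baaa => aa
  | aabababbbbb => abababbbbb => bababbbbb => babbbbb => bbbbb => bbbb => bbb => bb => b
  | babbababba => bbababba => bababba => babba => bba => ba => ε
  | abb => bb => b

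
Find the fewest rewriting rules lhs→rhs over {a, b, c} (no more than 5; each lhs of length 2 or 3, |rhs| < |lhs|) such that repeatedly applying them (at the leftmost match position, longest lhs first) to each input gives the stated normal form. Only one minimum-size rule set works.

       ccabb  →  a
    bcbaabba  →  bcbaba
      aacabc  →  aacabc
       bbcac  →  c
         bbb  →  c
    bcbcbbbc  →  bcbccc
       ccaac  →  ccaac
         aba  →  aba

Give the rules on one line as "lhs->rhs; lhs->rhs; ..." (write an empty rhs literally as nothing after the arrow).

abb->b; bbb->c; cac->b; ccb->a

  | ccabb => ccb => a
  | bcbaabba => bcbaba
  | aacabc
  | bbcac => bbb => c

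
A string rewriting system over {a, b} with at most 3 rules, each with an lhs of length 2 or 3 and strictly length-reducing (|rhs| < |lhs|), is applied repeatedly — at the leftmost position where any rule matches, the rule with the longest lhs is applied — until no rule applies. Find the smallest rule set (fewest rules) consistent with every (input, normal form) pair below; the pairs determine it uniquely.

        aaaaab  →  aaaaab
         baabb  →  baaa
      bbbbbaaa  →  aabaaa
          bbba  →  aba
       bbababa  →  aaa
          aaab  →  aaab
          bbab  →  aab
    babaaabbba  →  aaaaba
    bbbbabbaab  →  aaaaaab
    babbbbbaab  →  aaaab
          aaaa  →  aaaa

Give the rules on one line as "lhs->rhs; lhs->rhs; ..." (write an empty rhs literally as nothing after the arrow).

bab->; bb->a

  | aaaaab
  | baabb => baaa
  | bbbbbaaa => abbbaaa => aabaaa
  | bbba => aba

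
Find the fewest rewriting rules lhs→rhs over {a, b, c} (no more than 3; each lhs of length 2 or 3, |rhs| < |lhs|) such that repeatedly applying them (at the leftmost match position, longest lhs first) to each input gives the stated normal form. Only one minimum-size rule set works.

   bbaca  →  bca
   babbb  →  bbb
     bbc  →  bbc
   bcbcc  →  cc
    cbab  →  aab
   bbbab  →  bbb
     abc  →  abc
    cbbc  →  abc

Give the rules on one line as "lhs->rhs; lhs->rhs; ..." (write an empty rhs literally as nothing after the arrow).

ba->; cb->a

  | bbaca => bca
  | babbb => bbb
  | bbc
  | bcbcc => bacc => cc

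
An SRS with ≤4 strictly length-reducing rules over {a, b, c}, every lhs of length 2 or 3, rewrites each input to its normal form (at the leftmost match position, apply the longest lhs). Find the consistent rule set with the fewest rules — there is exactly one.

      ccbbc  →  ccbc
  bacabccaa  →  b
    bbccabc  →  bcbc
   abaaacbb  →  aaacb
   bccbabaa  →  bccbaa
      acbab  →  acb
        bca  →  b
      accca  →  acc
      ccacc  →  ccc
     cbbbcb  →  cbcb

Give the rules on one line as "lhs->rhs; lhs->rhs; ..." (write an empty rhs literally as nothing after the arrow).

ab->; bb->b; ca->

  | ccbbc => ccbc
  | bacabccaa => babccaa => bccaa => bca => b
  | bbccabc => bccabc => bcbc
  | abaaacbb => aaacbb => aaacb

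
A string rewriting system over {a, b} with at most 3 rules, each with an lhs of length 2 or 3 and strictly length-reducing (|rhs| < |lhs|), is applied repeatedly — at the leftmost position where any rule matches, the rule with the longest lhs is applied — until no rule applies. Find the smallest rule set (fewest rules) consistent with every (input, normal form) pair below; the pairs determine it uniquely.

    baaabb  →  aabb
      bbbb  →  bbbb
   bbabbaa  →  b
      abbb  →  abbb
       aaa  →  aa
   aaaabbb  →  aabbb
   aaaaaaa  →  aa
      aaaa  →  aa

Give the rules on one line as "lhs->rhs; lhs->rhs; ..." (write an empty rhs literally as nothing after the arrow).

  | baaabb => aabb
  | bbbb
  | bbabbaa => bbbaa => bba => b
  | abbb

aaa->aa; ba->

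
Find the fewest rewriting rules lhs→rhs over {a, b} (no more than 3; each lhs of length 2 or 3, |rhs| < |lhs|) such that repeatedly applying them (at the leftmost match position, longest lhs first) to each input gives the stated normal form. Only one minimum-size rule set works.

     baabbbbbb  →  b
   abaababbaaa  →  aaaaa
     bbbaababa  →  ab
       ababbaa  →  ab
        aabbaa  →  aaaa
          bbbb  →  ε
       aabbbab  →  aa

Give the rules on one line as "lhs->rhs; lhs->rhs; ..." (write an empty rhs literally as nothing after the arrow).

ba->b; bb->

  | baabbbbbb => babbbbbb => bbbbbbb => bbbbb => bbb => b
  | abaababbaaa => abababbaaa => abbabbaaa => aabbaaa => aaaaa
  | bbbaababa => baababa => bababa => bbaba => aba => ab
  | ababbaa => abbbaa => abaa => aba => ab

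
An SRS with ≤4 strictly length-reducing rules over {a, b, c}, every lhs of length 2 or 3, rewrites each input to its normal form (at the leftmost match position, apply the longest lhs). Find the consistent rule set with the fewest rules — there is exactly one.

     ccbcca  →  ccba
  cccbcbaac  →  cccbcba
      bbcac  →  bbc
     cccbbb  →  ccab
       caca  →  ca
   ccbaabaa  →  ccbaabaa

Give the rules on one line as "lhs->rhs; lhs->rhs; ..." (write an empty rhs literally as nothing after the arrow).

  | ccbcca => ccba
  | cccbcbaac => cccbcba
  | bbcac => bbc
  | cccbbb => ccab

ac->; bcc->b; cbb->a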